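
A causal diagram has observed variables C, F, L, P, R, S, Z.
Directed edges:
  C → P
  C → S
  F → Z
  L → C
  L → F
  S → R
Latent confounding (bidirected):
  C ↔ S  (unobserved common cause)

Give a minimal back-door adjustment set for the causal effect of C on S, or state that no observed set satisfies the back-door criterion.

desc(C)\{C}={P,R,S}; candidates ⊆ {F,L,Z}.
C↔S: latent back-door arc(s) into C.
size 0: {}; under {} C still reaches {F,L,R,S,Z} ∋ S.
size 1: {F}, {L}, {Z}; under {F} C still reaches {L,R,S} ∋ S.
size 2: {F,L}, {F,Z}, {L,Z}; under {F,L} C still reaches {R,S} ∋ S.
C↔S cannot be blocked by any observed set — no back-door set.

C→S: no observed back-door set.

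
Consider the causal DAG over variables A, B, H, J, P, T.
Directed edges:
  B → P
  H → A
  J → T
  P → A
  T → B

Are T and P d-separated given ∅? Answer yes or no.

No — T and P are d-connected given ∅.

Bayes-Ball from T | ∅ reaches {A,B,J,P}.
P ∈ reach(T|∅) ⇒ T ⊥̸ P | ∅.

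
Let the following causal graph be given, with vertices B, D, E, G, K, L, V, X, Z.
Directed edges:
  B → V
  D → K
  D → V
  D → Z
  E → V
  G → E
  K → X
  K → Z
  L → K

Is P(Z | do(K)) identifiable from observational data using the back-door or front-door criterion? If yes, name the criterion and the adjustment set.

desc(K)\{K}={X,Z}; candidates ⊆ {B,D,E,G,L,V}.
size 0: {}; under {} K still reaches {D,L,V,Z} ∋ Z.
{D}: K⊥Z given {D} in G with K→· removed — back-door holds.
P(Z|do(K)) = Σ_{D} P(Z|K,D)·P(D).

P(Z|do(K)): backdoor, adjust for {D}.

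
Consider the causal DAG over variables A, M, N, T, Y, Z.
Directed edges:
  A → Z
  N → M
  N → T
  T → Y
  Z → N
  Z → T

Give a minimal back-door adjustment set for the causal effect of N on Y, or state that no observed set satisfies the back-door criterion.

N→Y: minimal back-door set {Z}.

desc(N)\{N}={M,T,Y}; candidates ⊆ {A,Z}.
size 0: {}; under {} N still reaches {A,T,Y,Z} ∋ Y.
{Z}: N⊥Y given {Z} in G with N→· removed — back-door holds.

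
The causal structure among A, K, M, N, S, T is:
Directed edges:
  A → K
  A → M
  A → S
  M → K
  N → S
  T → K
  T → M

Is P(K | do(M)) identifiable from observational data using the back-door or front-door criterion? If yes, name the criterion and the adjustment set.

desc(M)\{M}={K}; candidates ⊆ {A,N,S,T}.
size 0: {}; under {} M still reaches {A,K,S,T} ∋ K.
size 1: {A}, {N}, {S} …(+1); under {A} M still reaches {K,T} ∋ K.
{A,T}: M⊥K given {A,T} in G with M→· removed — back-door holds.
P(K|do(M)) = Σ_{A,T} P(K|M,A,T)·P(A,T).

P(K|do(M)): backdoor, adjust for {A, T}.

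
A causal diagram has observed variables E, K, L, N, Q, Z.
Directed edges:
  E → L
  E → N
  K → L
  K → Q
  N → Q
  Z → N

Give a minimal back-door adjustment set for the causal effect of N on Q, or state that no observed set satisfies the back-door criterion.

desc(N)\{N}={Q}; candidates ⊆ {E,K,L,Z}.
∅: N⊥Q given ∅ in G with N→· removed — back-door holds.

N→Q: minimal back-door set ∅.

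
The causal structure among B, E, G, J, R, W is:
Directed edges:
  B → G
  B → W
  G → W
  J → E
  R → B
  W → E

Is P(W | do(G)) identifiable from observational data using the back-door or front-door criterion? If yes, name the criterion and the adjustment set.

P(W|do(G)): backdoor, adjust for {B}.

desc(G)\{G}={E,W}; candidates ⊆ {B,J,R}.
size 0: {}; under {} G still reaches {B,E,R,W} ∋ W.
{B}: G⊥W given {B} in G with G→· removed — back-door holds.
P(W|do(G)) = Σ_{B} P(W|G,B)·P(B).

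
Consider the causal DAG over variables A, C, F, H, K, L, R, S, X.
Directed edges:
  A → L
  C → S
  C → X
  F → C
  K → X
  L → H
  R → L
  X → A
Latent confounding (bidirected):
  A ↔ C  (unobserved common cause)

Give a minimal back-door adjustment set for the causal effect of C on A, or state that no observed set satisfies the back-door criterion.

C→A: no observed back-door set.

desc(C)\{C}={A,H,L,S,X}; candidates ⊆ {F,K,R}.
C↔A: latent back-door arc(s) into C.
size 0: {}; under {} C still reaches {A,F,H,L} ∋ A.
size 1: {F}, {K}, {R}; under {F} C still reaches {A,H,L} ∋ A.
size 2: {F,K}, {F,R}, {K,R}; under {F,K} C still reaches {A,H,L} ∋ A.
C↔A cannot be blocked by any observed set — no back-door set.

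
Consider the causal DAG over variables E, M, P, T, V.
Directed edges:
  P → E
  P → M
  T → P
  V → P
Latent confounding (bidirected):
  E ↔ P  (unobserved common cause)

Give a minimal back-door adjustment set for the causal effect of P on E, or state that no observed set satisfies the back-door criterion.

desc(P)\{P}={E,M}; candidates ⊆ {T,V}.
P↔E: latent back-door arc(s) into P.
size 0: {}; under {} P still reaches {E,T,V} ∋ E.
size 1: {T}, {V}; under {T} P still reaches {E,V} ∋ E.
size 2: {T,V}; under {T,V} P still reaches {E} ∋ E.
P↔E cannot be blocked by any observed set — no back-door set.

P→E: no observed back-door set.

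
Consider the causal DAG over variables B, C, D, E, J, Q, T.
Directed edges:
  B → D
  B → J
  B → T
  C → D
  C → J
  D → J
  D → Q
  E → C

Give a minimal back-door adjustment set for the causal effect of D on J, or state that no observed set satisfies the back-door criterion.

desc(D)\{D}={J,Q}; candidates ⊆ {B,C,E,T}.
size 0: {}; under {} D still reaches {B,C,E,J,T} ∋ J.
size 1: {B}, {C}, {E} …(+1); under {B} D still reaches {C,E,J} ∋ J.
{B,C}: D⊥J given {B,C} in G with D→· removed — back-door holds.

D→J: minimal back-door set {B, C}.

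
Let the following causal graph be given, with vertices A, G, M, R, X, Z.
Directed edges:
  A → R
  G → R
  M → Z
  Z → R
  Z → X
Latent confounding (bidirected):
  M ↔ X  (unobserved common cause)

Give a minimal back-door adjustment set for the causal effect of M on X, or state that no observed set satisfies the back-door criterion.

M→X: no observed back-door set.

desc(M)\{M}={R,X,Z}; candidates ⊆ {A,G}.
M↔X: latent back-door arc(s) into M.
size 0: {}; under {} M still reaches {X} ∋ X.
size 1: {A}, {G}; under {A} M still reaches {X} ∋ X.
size 2: {A,G}; under {A,G} M still reaches {X} ∋ X.
M↔X cannot be blocked by any observed set — no back-door set.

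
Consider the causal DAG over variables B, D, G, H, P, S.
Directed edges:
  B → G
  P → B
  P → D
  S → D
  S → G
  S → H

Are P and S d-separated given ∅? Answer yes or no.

Bayes-Ball from P | ∅ reaches {B,D,G}.
S ∉ reach(P|∅) ⇒ P ⊥ S | ∅.

Yes — P ⊥ S | ∅.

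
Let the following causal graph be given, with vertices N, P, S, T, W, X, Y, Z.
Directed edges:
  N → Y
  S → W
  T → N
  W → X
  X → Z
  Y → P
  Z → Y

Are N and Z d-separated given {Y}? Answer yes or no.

Bayes-Ball from N | {Y} reaches {S,T,W,X,Z}.
Z ∈ reach(N|{Y}) ⇒ N ⊥̸ Z | {Y}.

No — N and Z are d-connected given {Y}.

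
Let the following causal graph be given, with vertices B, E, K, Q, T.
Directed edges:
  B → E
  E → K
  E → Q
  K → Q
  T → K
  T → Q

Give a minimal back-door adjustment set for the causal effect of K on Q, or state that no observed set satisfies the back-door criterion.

desc(K)\{K}={Q}; candidates ⊆ {B,E,T}.
size 0: {}; under {} K still reaches {B,E,Q,T} ∋ Q.
size 1: {B}, {E}, {T}; under {B} K still reaches {E,Q,T} ∋ Q.
{E,T}: K⊥Q given {E,T} in G with K→· removed — back-door holds.

K→Q: minimal back-door set {E, T}.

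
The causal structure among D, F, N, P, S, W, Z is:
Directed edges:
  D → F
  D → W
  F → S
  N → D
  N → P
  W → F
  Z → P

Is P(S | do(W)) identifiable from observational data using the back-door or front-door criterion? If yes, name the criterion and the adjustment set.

desc(W)\{W}={F,S}; candidates ⊆ {D,N,P,Z}.
size 0: {}; under {} W still reaches {D,F,N,P,S} ∋ S.
{D}: W⊥S given {D} in G with W→· removed — back-door holds.
P(S|do(W)) = Σ_{D} P(S|W,D)·P(D).

P(S|do(W)): backdoor, adjust for {D}.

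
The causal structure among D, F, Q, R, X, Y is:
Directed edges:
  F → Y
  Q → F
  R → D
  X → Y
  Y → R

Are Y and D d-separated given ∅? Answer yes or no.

No — Y and D are d-connected given ∅.

Bayes-Ball from Y | ∅ reaches {D,F,Q,R,X}.
D ∈ reach(Y|∅) ⇒ Y ⊥̸ D | ∅.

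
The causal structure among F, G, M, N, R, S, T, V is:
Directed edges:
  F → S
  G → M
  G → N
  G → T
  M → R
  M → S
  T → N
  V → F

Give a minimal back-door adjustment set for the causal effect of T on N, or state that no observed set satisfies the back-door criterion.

desc(T)\{T}={N}; candidates ⊆ {F,G,M,R,S,V}.
size 0: {}; under {} T still reaches {G,M,N,R,S} ∋ N.
{G}: T⊥N given {G} in G with T→· removed — back-door holds.

T→N: minimal back-door set {G}.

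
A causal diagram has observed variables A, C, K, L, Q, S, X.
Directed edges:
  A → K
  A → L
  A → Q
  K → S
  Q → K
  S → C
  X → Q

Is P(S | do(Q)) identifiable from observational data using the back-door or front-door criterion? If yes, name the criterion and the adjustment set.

desc(Q)\{Q}={C,K,S}; candidates ⊆ {A,L,X}.
size 0: {}; under {} Q still reaches {A,C,K,L,S,X} ∋ S.
{A}: Q⊥S given {A} in G with Q→· removed — back-door holds.
P(S|do(Q)) = Σ_{A} P(S|Q,A)·P(A).

P(S|do(Q)): backdoor, adjust for {A}.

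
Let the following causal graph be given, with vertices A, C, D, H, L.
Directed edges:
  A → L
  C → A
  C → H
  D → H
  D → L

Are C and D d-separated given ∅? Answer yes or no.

Bayes-Ball from C | ∅ reaches {A,H,L}.
D ∉ reach(C|∅) ⇒ C ⊥ D | ∅.

Yes — C ⊥ D | ∅.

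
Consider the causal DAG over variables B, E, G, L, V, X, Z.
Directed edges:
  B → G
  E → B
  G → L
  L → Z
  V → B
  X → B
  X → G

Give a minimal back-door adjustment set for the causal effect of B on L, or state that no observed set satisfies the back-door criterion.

B→L: minimal back-door set {X}.

desc(B)\{B}={G,L,Z}; candidates ⊆ {E,V,X}.
size 0: {}; under {} B still reaches {E,G,L,V,X,Z} ∋ L.
{X}: B⊥L given {X} in G with B→· removed — back-door holds.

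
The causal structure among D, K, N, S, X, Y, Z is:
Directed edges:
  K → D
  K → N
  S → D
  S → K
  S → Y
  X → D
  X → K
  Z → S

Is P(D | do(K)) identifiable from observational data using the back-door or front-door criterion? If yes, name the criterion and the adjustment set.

P(D|do(K)): backdoor, adjust for {S, X}.

desc(K)\{K}={D,N}; candidates ⊆ {S,X,Y,Z}.
size 0: {}; under {} K still reaches {D,S,X,Y,Z} ∋ D.
size 1: {S}, {X}, {Y} …(+1); under {S} K still reaches {D,X} ∋ D.
{S,X}: K⊥D given {S,X} in G with K→· removed — back-door holds.
P(D|do(K)) = Σ_{S,X} P(D|K,S,X)·P(S,X).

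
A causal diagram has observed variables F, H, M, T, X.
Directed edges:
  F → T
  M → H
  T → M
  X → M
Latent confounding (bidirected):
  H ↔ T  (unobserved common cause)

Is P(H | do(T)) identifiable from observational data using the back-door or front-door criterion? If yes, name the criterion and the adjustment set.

P(H|do(T)): frontdoor, adjust for {M}.

desc(T)\{T}={H,M}; candidates ⊆ {F,X}.
T↔H: latent back-door arc(s) into T.
size 0: {}; under {} T still reaches {F,H} ∋ H.
size 1: {F}, {X}; under {F} T still reaches {H} ∋ H.
size 2: {F,X}; under {F,X} T still reaches {H} ∋ H.
T↔H cannot be blocked by any observed set — no back-door set.
{M}: (i) intercepts every directed T→H path; (ii) no back-door T→{M}; (iii) {T} blocks every back-door {M}→H. Front-door holds.
P(H|do(T)) = Σ_{M} P(M|T) Σ_{T'} P(H|M,T')P(T').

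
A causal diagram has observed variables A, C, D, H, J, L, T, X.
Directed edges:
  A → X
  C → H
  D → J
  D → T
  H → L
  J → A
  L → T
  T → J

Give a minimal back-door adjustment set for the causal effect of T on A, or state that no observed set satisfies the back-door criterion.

T→A: minimal back-door set {D}.

desc(T)\{T}={A,J,X}; candidates ⊆ {C,D,H,L}.
size 0: {}; under {} T still reaches {A,C,D,H,J,L,X} ∋ A.
{D}: T⊥A given {D} in G with T→· removed — back-door holds.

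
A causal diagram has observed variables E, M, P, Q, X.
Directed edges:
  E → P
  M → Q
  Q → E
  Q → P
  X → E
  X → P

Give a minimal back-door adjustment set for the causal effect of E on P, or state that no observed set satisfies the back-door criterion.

desc(E)\{E}={P}; candidates ⊆ {M,Q,X}.
size 0: {}; under {} E still reaches {M,P,Q,X} ∋ P.
size 1: {M}, {Q}, {X}; under {M} E still reaches {P,Q,X} ∋ P.
{Q,X}: E⊥P given {Q,X} in G with E→· removed — back-door holds.

E→P: minimal back-door set {Q, X}.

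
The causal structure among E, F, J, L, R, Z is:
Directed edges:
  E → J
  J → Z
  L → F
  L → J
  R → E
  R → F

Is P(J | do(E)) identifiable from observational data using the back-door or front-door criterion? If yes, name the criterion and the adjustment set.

P(J|do(E)): backdoor, adjust for ∅.

desc(E)\{E}={J,Z}; candidates ⊆ {F,L,R}.
∅: E⊥J given ∅ in G with E→· removed — back-door holds.
P(J|do(E)) = P(J|E) — no adjustment needed.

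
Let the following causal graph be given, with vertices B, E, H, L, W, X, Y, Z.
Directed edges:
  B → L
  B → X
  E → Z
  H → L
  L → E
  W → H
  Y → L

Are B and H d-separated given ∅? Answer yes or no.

Yes — B ⊥ H | ∅.

Bayes-Ball from B | ∅ reaches {E,L,X,Z}.
H ∉ reach(B|∅) ⇒ B ⊥ H | ∅.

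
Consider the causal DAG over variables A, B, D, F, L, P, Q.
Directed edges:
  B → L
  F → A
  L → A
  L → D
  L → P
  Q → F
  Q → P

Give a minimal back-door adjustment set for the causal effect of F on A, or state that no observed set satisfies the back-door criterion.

desc(F)\{F}={A}; candidates ⊆ {B,D,L,P,Q}.
∅: F⊥A given ∅ in G with F→· removed — back-door holds.

F→A: minimal back-door set ∅.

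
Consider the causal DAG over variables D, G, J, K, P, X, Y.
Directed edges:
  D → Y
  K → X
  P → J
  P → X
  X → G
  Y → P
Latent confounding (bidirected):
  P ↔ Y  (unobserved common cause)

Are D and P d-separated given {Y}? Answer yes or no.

Bayes-Ball from D | {Y} reaches {G,J,P,X}.
P ∈ reach(D|{Y}) ⇒ D ⊥̸ P | {Y}.

No — D and P are d-connected given {Y}.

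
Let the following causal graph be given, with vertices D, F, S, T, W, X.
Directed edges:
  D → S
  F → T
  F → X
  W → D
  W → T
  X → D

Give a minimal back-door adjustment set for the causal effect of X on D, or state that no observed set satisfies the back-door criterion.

desc(X)\{X}={D,S}; candidates ⊆ {F,T,W}.
∅: X⊥D given ∅ in G with X→· removed — back-door holds.

X→D: minimal back-door set ∅.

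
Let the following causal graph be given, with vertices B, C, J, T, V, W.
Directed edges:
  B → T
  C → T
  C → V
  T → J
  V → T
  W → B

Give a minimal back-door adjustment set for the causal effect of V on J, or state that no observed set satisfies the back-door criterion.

desc(V)\{V}={J,T}; candidates ⊆ {B,C,W}.
size 0: {}; under {} V still reaches {C,J,T} ∋ J.
{C}: V⊥J given {C} in G with V→· removed — back-door holds.

V→J: minimal back-door set {C}.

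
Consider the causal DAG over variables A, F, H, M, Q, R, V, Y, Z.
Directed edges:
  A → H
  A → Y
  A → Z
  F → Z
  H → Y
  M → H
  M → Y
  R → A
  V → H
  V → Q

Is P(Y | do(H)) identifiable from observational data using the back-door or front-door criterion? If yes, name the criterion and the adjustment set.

P(Y|do(H)): backdoor, adjust for {A, M}.

desc(H)\{H}={Y}; candidates ⊆ {A,F,M,Q,R,V,Z}.
size 0: {}; under {} H still reaches {A,M,Q,R,V,Y,Z} ∋ Y.
size 1: {A}, {F}, {M} …(+4); under {A} H still reaches {M,Q,V,Y} ∋ Y.
{A,M}: H⊥Y given {A,M} in G with H→· removed — back-door holds.
P(Y|do(H)) = Σ_{A,M} P(Y|H,A,M)·P(A,M).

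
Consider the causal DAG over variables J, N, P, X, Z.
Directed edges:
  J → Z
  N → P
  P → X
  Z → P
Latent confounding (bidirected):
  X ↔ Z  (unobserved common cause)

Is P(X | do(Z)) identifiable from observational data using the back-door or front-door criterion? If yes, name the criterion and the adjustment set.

P(X|do(Z)): frontdoor, adjust for {P}.

desc(Z)\{Z}={P,X}; candidates ⊆ {J,N}.
Z↔X: latent back-door arc(s) into Z.
size 0: {}; under {} Z still reaches {J,X} ∋ X.
size 1: {J}, {N}; under {J} Z still reaches {X} ∋ X.
size 2: {J,N}; under {J,N} Z still reaches {X} ∋ X.
Z↔X cannot be blocked by any observed set — no back-door set.
{P}: (i) intercepts every directed Z→X path; (ii) no back-door Z→{P}; (iii) {Z} blocks every back-door {P}→X. Front-door holds.
P(X|do(Z)) = Σ_{P} P(P|Z) Σ_{Z'} P(X|P,Z')P(Z').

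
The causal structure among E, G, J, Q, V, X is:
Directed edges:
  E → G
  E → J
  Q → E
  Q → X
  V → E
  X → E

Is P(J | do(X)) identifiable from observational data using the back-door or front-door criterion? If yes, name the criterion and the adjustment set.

P(J|do(X)): backdoor, adjust for {Q}.

desc(X)\{X}={E,G,J}; candidates ⊆ {Q,V}.
size 0: {}; under {} X still reaches {E,G,J,Q} ∋ J.
{Q}: X⊥J given {Q} in G with X→· removed — back-door holds.
P(J|do(X)) = Σ_{Q} P(J|X,Q)·P(Q).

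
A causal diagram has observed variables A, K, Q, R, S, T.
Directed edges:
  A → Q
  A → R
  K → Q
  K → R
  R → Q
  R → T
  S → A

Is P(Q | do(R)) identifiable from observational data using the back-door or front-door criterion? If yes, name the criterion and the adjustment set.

desc(R)\{R}={Q,T}; candidates ⊆ {A,K,S}.
size 0: {}; under {} R still reaches {A,K,Q,S} ∋ Q.
size 1: {A}, {K}, {S}; under {A} R still reaches {K,Q} ∋ Q.
{A,K}: R⊥Q given {A,K} in G with R→· removed — back-door holds.
P(Q|do(R)) = Σ_{A,K} P(Q|R,A,K)·P(A,K).

P(Q|do(R)): backdoor, adjust for {A, K}.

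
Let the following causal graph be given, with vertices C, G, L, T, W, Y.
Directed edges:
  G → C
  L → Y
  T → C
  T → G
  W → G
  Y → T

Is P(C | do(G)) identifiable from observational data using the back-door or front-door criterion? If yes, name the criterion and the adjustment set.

P(C|do(G)): backdoor, adjust for {T}.

desc(G)\{G}={C}; candidates ⊆ {L,T,W,Y}.
size 0: {}; under {} G still reaches {C,L,T,W,Y} ∋ C.
{T}: G⊥C given {T} in G with G→· removed — back-door holds.
P(C|do(G)) = Σ_{T} P(C|G,T)·P(T).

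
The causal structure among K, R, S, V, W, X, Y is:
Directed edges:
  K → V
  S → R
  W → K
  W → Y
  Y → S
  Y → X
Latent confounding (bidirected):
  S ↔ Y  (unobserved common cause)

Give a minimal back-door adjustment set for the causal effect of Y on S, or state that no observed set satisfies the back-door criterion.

Y→S: no observed back-door set.

desc(Y)\{Y}={R,S,X}; candidates ⊆ {K,V,W}.
Y↔S: latent back-door arc(s) into Y.
size 0: {}; under {} Y still reaches {K,R,S,V,W} ∋ S.
size 1: {K}, {V}, {W}; under {K} Y still reaches {R,S,W} ∋ S.
size 2: {K,V}, {K,W}, {V,W}; under {K,V} Y still reaches {R,S,W} ∋ S.
Y↔S cannot be blocked by any observed set — no back-door set.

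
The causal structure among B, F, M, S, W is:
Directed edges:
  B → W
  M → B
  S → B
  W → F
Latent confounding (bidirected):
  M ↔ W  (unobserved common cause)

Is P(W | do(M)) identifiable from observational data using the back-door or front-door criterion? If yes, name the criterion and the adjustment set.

desc(M)\{M}={B,F,W}; candidates ⊆ {S}.
M↔W: latent back-door arc(s) into M.
size 0: {}; under {} M still reaches {F,W} ∋ W.
size 1: {S}; under {S} M still reaches {F,W} ∋ W.
M↔W cannot be blocked by any observed set — no back-door set.
{B}: (i) intercepts every directed M→W path; (ii) no back-door M→{B}; (iii) {M} blocks every back-door {B}→W. Front-door holds.
P(W|do(M)) = Σ_{B} P(B|M) Σ_{M'} P(W|B,M')P(M').

P(W|do(M)): frontdoor, adjust for {B}.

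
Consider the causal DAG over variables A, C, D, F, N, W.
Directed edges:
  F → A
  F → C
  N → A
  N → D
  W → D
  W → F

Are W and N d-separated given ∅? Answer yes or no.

Bayes-Ball from W | ∅ reaches {A,C,D,F}.
N ∉ reach(W|∅) ⇒ W ⊥ N | ∅.

Yes — W ⊥ N | ∅.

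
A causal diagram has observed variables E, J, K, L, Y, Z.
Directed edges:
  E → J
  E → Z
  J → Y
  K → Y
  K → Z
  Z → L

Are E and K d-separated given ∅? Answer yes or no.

Bayes-Ball from E | ∅ reaches {J,L,Y,Z}.
K ∉ reach(E|∅) ⇒ E ⊥ K | ∅.

Yes — E ⊥ K | ∅.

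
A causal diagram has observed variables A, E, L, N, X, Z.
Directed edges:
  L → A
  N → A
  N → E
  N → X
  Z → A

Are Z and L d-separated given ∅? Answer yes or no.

Bayes-Ball from Z | ∅ reaches {A}.
L ∉ reach(Z|∅) ⇒ Z ⊥ L | ∅.

Yes — Z ⊥ L | ∅.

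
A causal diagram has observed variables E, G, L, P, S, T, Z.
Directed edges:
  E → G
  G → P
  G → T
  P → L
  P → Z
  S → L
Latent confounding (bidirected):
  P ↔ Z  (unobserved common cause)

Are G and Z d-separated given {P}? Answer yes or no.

No — G and Z are d-connected given {P}.

Bayes-Ball from G | {P} reaches {E,T,Z}.
Z ∈ reach(G|{P}) ⇒ G ⊥̸ Z | {P}.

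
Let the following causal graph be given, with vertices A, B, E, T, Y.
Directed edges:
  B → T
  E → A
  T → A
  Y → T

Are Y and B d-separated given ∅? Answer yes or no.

Bayes-Ball from Y | ∅ reaches {A,T}.
B ∉ reach(Y|∅) ⇒ Y ⊥ B | ∅.

Yes — Y ⊥ B | ∅.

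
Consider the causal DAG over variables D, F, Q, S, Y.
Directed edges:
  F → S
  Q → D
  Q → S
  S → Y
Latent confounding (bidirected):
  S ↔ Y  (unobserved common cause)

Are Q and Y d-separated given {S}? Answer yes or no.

No — Q and Y are d-connected given {S}.

Bayes-Ball from Q | {S} reaches {D,F,Y}.
Y ∈ reach(Q|{S}) ⇒ Q ⊥̸ Y | {S}.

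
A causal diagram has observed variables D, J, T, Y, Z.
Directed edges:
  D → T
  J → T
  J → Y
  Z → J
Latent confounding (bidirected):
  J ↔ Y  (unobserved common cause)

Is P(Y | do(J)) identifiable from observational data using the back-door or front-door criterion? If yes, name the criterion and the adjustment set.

desc(J)\{J}={T,Y}; candidates ⊆ {D,Z}.
J↔Y: latent back-door arc(s) into J.
size 0: {}; under {} J still reaches {Y,Z} ∋ Y.
size 1: {D}, {Z}; under {D} J still reaches {Y,Z} ∋ Y.
size 2: {D,Z}; under {D,Z} J still reaches {Y} ∋ Y.
J↔Y cannot be blocked by any observed set — no back-door set.
No mediator lies on a directed J→…→Y path.
Neither criterion identifies P(Y|do(J)) in this graph.

P(Y|do(J)): not identifiable (no BD/FD set).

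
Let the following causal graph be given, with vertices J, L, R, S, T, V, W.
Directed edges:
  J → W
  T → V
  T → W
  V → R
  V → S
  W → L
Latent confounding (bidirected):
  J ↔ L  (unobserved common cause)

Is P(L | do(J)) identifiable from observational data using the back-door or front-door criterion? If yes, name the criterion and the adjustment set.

desc(J)\{J}={L,W}; candidates ⊆ {R,S,T,V}.
J↔L: latent back-door arc(s) into J.
size 0: {}; under {} J still reaches {L} ∋ L.
size 1: {R}, {S}, {T} …(+1); under {R} J still reaches {L} ∋ L.
size 2: {R,S}, {R,T}, {R,V} …(+3); under {R,S} J still reaches {L} ∋ L.
J↔L cannot be blocked by any observed set — no back-door set.
{W}: (i) intercepts every directed J→L path; (ii) no back-door J→{W}; (iii) {J} blocks every back-door {W}→L. Front-door holds.
P(L|do(J)) = Σ_{W} P(W|J) Σ_{J'} P(L|W,J')P(J').

P(L|do(J)): frontdoor, adjust for {W}.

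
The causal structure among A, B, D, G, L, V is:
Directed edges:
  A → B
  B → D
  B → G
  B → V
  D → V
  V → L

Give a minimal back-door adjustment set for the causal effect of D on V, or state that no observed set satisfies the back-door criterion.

desc(D)\{D}={L,V}; candidates ⊆ {A,B,G}.
size 0: {}; under {} D still reaches {A,B,G,L,V} ∋ V.
{B}: D⊥V given {B} in G with D→· removed — back-door holds.

D→V: minimal back-door set {B}.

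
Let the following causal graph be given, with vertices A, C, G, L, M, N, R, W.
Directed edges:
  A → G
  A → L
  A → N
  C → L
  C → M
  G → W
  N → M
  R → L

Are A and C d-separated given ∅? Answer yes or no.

Yes — A ⊥ C | ∅.

Bayes-Ball from A | ∅ reaches {G,L,M,N,W}.
C ∉ reach(A|∅) ⇒ A ⊥ C | ∅.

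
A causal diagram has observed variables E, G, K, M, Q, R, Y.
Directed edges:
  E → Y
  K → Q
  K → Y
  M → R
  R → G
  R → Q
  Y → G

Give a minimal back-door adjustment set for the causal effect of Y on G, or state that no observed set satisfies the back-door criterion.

desc(Y)\{Y}={G}; candidates ⊆ {E,K,M,Q,R}.
∅: Y⊥G given ∅ in G with Y→· removed — back-door holds.

Y→G: minimal back-door set ∅.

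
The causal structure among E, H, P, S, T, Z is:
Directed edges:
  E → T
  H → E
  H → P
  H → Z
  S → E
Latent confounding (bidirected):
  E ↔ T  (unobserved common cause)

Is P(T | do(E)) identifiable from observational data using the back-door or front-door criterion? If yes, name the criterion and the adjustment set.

P(T|do(E)): not identifiable (no BD/FD set).

desc(E)\{E}={T}; candidates ⊆ {H,P,S,Z}.
E↔T: latent back-door arc(s) into E.
size 0: {}; under {} E still reaches {H,P,S,T,Z} ∋ T.
size 1: {H}, {P}, {S} …(+1); under {H} E still reaches {S,T} ∋ T.
size 2: {H,P}, {H,S}, {H,Z} …(+3); under {H,P} E still reaches {S,T} ∋ T.
E↔T cannot be blocked by any observed set — no back-door set.
No mediator lies on a directed E→…→T path.
Neither criterion identifies P(T|do(E)) in this graph.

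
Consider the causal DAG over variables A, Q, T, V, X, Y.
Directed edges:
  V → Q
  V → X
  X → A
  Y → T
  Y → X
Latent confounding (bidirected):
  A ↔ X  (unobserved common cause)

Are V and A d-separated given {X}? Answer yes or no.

No — V and A are d-connected given {X}.

Bayes-Ball from V | {X} reaches {A,Q,T,Y}.
A ∈ reach(V|{X}) ⇒ V ⊥̸ A | {X}.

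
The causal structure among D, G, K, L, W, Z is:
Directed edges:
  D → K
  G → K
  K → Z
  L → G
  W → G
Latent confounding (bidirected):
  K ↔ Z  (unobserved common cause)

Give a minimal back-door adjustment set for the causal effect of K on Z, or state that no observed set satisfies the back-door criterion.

K→Z: no observed back-door set.

desc(K)\{K}={Z}; candidates ⊆ {D,G,L,W}.
K↔Z: latent back-door arc(s) into K.
size 0: {}; under {} K still reaches {D,G,L,W,Z} ∋ Z.
size 1: {D}, {G}, {L} …(+1); under {D} K still reaches {G,L,W,Z} ∋ Z.
size 2: {D,G}, {D,L}, {D,W} …(+3); under {D,G} K still reaches {Z} ∋ Z.
K↔Z cannot be blocked by any observed set — no back-door set.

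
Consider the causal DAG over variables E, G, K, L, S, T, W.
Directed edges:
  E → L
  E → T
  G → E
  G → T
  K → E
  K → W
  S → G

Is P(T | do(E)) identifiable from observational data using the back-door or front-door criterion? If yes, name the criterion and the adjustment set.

P(T|do(E)): backdoor, adjust for {G}.

desc(E)\{E}={L,T}; candidates ⊆ {G,K,S,W}.
size 0: {}; under {} E still reaches {G,K,S,T,W} ∋ T.
{G}: E⊥T given {G} in G with E→· removed — back-door holds.
P(T|do(E)) = Σ_{G} P(T|E,G)·P(G).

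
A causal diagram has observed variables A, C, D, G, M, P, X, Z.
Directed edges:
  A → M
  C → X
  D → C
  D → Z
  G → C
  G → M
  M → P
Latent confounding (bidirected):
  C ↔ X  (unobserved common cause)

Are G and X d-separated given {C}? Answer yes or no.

No — G and X are d-connected given {C}.

Bayes-Ball from G | {C} reaches {D,M,P,X,Z}.
X ∈ reach(G|{C}) ⇒ G ⊥̸ X | {C}.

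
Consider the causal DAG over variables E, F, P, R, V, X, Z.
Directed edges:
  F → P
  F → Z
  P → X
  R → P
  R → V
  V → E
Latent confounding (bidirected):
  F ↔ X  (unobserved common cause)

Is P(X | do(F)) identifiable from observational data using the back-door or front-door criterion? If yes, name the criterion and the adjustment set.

P(X|do(F)): frontdoor, adjust for {P}.

desc(F)\{F}={P,X,Z}; candidates ⊆ {E,R,V}.
F↔X: latent back-door arc(s) into F.
size 0: {}; under {} F still reaches {X} ∋ X.
size 1: {E}, {R}, {V}; under {E} F still reaches {X} ∋ X.
size 2: {E,R}, {E,V}, {R,V}; under {E,R} F still reaches {X} ∋ X.
F↔X cannot be blocked by any observed set — no back-door set.
{P}: (i) intercepts every directed F→X path; (ii) no back-door F→{P}; (iii) {F} blocks every back-door {P}→X. Front-door holds.
P(X|do(F)) = Σ_{P} P(P|F) Σ_{F'} P(X|P,F')P(F').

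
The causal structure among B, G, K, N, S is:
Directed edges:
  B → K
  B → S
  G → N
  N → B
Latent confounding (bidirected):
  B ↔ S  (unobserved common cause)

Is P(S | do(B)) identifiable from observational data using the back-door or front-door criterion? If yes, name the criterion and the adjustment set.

desc(B)\{B}={K,S}; candidates ⊆ {G,N}.
B↔S: latent back-door arc(s) into B.
size 0: {}; under {} B still reaches {G,N,S} ∋ S.
size 1: {G}, {N}; under {G} B still reaches {N,S} ∋ S.
size 2: {G,N}; under {G,N} B still reaches {S} ∋ S.
B↔S cannot be blocked by any observed set — no back-door set.
No mediator lies on a directed B→…→S path.
Neither criterion identifies P(S|do(B)) in this graph.

P(S|do(B)): not identifiable (no BD/FD set).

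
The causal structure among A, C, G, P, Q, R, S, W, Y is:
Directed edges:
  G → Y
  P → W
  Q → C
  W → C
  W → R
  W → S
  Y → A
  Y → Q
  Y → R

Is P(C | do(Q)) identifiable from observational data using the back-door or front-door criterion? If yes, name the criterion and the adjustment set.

desc(Q)\{Q}={C}; candidates ⊆ {A,G,P,R,S,W,Y}.
∅: Q⊥C given ∅ in G with Q→· removed — back-door holds.
P(C|do(Q)) = P(C|Q) — no adjustment needed.

P(C|do(Q)): backdoor, adjust for ∅.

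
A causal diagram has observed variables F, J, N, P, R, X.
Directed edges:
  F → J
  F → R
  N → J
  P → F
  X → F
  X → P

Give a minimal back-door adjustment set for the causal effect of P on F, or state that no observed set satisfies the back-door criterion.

P→F: minimal back-door set {X}.

desc(P)\{P}={F,J,R}; candidates ⊆ {N,X}.
size 0: {}; under {} P still reaches {F,J,R,X} ∋ F.
{X}: P⊥F given {X} in G with P→· removed — back-door holds.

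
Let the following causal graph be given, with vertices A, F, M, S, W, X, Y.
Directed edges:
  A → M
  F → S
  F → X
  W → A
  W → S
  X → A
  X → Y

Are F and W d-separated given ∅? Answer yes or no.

Bayes-Ball from F | ∅ reaches {A,M,S,X,Y}.
W ∉ reach(F|∅) ⇒ F ⊥ W | ∅.

Yes — F ⊥ W | ∅.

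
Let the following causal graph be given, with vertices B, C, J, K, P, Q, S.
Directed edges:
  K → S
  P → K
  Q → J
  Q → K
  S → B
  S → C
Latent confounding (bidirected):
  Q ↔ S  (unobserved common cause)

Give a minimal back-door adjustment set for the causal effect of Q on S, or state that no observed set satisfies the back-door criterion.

Q→S: no observed back-door set.

desc(Q)\{Q}={B,C,J,K,S}; candidates ⊆ {P}.
Q↔S: latent back-door arc(s) into Q.
size 0: {}; under {} Q still reaches {B,C,S} ∋ S.
size 1: {P}; under {P} Q still reaches {B,C,S} ∋ S.
Q↔S cannot be blocked by any observed set — no back-door set.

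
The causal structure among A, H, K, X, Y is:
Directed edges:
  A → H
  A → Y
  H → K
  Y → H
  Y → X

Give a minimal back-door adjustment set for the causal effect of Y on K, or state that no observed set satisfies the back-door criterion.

desc(Y)\{Y}={H,K,X}; candidates ⊆ {A}.
size 0: {}; under {} Y still reaches {A,H,K} ∋ K.
{A}: Y⊥K given {A} in G with Y→· removed — back-door holds.

Y→K: minimal back-door set {A}.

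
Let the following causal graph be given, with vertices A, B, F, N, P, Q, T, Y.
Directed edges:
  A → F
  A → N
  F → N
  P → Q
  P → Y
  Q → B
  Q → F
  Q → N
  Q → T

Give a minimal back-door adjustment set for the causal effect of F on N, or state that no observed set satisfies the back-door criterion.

desc(F)\{F}={N}; candidates ⊆ {A,B,P,Q,T,Y}.
size 0: {}; under {} F still reaches {A,B,N,P,Q,T,Y} ∋ N.
size 1: {A}, {B}, {P} …(+3); under {A} F still reaches {B,N,P,Q,T,Y} ∋ N.
{A,Q}: F⊥N given {A,Q} in G with F→· removed — back-door holds.

F→N: minimal back-door set {A, Q}.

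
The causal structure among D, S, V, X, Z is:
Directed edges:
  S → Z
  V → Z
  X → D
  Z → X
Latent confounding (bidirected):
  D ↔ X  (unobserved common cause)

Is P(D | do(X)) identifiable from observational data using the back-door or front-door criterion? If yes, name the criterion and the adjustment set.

P(D|do(X)): not identifiable (no BD/FD set).

desc(X)\{X}={D}; candidates ⊆ {S,V,Z}.
X↔D: latent back-door arc(s) into X.
size 0: {}; under {} X still reaches {D,S,V,Z} ∋ D.
size 1: {S}, {V}, {Z}; under {S} X still reaches {D,V,Z} ∋ D.
size 2: {S,V}, {S,Z}, {V,Z}; under {S,V} X still reaches {D,Z} ∋ D.
X↔D cannot be blocked by any observed set — no back-door set.
No mediator lies on a directed X→…→D path.
Neither criterion identifies P(D|do(X)) in this graph.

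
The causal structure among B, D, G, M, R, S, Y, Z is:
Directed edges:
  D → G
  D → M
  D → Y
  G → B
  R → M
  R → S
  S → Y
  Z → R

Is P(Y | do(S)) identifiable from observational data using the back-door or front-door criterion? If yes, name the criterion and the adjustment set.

P(Y|do(S)): backdoor, adjust for ∅.

desc(S)\{S}={Y}; candidates ⊆ {B,D,G,M,R,Z}.
∅: S⊥Y given ∅ in G with S→· removed — back-door holds.
P(Y|do(S)) = P(Y|S) — no adjustment needed.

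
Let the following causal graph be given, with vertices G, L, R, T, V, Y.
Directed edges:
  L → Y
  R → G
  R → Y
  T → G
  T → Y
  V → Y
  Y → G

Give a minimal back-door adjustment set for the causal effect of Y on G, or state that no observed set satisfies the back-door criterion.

Y→G: minimal back-door set {R, T}.

desc(Y)\{Y}={G}; candidates ⊆ {L,R,T,V}.
size 0: {}; under {} Y still reaches {G,L,R,T,V} ∋ G.
size 1: {L}, {R}, {T} …(+1); under {L} Y still reaches {G,R,T,V} ∋ G.
{R,T}: Y⊥G given {R,T} in G with Y→· removed — back-door holds.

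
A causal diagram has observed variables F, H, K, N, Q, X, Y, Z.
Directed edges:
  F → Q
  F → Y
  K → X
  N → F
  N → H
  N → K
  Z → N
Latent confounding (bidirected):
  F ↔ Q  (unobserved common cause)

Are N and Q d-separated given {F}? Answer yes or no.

Bayes-Ball from N | {F} reaches {H,K,Q,X,Z}.
Q ∈ reach(N|{F}) ⇒ N ⊥̸ Q | {F}.

No — N and Q are d-connected given {F}.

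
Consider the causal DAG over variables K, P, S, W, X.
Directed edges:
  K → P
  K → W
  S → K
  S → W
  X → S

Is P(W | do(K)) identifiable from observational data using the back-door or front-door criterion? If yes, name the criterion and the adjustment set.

P(W|do(K)): backdoor, adjust for {S}.

desc(K)\{K}={P,W}; candidates ⊆ {S,X}.
size 0: {}; under {} K still reaches {S,W,X} ∋ W.
{S}: K⊥W given {S} in G with K→· removed — back-door holds.
P(W|do(K)) = Σ_{S} P(W|K,S)·P(S).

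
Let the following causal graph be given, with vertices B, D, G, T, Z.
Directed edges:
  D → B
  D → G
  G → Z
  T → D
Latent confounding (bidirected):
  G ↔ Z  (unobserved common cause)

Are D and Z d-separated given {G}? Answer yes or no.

Bayes-Ball from D | {G} reaches {B,T,Z}.
Z ∈ reach(D|{G}) ⇒ D ⊥̸ Z | {G}.

No — D and Z are d-connected given {G}.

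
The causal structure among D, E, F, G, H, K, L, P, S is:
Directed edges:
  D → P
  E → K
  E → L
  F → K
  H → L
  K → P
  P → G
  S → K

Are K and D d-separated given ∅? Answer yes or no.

Bayes-Ball from K | ∅ reaches {E,F,G,L,P,S}.
D ∉ reach(K|∅) ⇒ K ⊥ D | ∅.

Yes — K ⊥ D | ∅.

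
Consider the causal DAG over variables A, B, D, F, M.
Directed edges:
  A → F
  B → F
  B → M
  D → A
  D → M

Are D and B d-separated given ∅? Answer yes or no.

Yes — D ⊥ B | ∅.

Bayes-Ball from D | ∅ reaches {A,F,M}.
B ∉ reach(D|∅) ⇒ D ⊥ B | ∅.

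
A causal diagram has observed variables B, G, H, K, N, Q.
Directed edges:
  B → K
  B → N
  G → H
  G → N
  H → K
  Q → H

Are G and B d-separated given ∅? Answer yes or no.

Yes — G ⊥ B | ∅.

Bayes-Ball from G | ∅ reaches {H,K,N}.
B ∉ reach(G|∅) ⇒ G ⊥ B | ∅.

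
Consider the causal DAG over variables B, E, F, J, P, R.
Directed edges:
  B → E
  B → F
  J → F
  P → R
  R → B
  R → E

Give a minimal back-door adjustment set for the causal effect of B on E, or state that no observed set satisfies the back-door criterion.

B→E: minimal back-door set {R}.

desc(B)\{B}={E,F}; candidates ⊆ {J,P,R}.
size 0: {}; under {} B still reaches {E,P,R} ∋ E.
{R}: B⊥E given {R} in G with B→· removed — back-door holds.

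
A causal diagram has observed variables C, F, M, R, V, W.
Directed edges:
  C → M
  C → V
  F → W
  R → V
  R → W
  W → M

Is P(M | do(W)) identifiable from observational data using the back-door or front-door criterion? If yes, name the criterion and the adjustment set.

desc(W)\{W}={M}; candidates ⊆ {C,F,R,V}.
∅: W⊥M given ∅ in G with W→· removed — back-door holds.
P(M|do(W)) = P(M|W) — no adjustment needed.

P(M|do(W)): backdoor, adjust for ∅.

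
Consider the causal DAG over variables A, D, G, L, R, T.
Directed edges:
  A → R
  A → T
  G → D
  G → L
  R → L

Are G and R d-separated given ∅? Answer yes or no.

Yes — G ⊥ R | ∅.

Bayes-Ball from G | ∅ reaches {D,L}.
R ∉ reach(G|∅) ⇒ G ⊥ R | ∅.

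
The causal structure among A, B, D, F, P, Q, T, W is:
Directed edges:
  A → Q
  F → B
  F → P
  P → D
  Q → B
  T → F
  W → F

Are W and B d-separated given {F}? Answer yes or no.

Bayes-Ball from W | {F} reaches {T}.
B ∉ reach(W|{F}) ⇒ W ⊥ B | {F}.

Yes — W ⊥ B | {F}.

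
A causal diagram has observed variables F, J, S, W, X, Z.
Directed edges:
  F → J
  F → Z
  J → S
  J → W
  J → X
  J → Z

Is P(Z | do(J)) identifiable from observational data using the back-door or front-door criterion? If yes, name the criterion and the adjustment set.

P(Z|do(J)): backdoor, adjust for {F}.

desc(J)\{J}={S,W,X,Z}; candidates ⊆ {F}.
size 0: {}; under {} J still reaches {F,Z} ∋ Z.
{F}: J⊥Z given {F} in G with J→· removed — back-door holds.
P(Z|do(J)) = Σ_{F} P(Z|J,F)·P(F).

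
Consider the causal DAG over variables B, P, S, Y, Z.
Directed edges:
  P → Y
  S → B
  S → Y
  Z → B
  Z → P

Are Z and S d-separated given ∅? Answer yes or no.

Yes — Z ⊥ S | ∅.

Bayes-Ball from Z | ∅ reaches {B,P,Y}.
S ∉ reach(Z|∅) ⇒ Z ⊥ S | ∅.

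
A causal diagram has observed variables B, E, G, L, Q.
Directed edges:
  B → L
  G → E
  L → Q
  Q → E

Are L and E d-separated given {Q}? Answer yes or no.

Yes — L ⊥ E | {Q}.

Bayes-Ball from L | {Q} reaches {B}.
E ∉ reach(L|{Q}) ⇒ L ⊥ E | {Q}.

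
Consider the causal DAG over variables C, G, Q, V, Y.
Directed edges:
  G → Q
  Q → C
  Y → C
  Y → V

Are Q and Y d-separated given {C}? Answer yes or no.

No — Q and Y are d-connected given {C}.

Bayes-Ball from Q | {C} reaches {G,V,Y}.
Y ∈ reach(Q|{C}) ⇒ Q ⊥̸ Y | {C}.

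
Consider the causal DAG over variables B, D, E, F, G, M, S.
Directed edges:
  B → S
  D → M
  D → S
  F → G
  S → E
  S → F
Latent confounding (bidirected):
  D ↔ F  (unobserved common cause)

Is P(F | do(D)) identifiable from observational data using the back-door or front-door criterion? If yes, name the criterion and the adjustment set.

P(F|do(D)): frontdoor, adjust for {S}.

desc(D)\{D}={E,F,G,M,S}; candidates ⊆ {B}.
D↔F: latent back-door arc(s) into D.
size 0: {}; under {} D still reaches {F,G} ∋ F.
size 1: {B}; under {B} D still reaches {F,G} ∋ F.
D↔F cannot be blocked by any observed set — no back-door set.
{S}: (i) intercepts every directed D→F path; (ii) no back-door D→{S}; (iii) {D} blocks every back-door {S}→F. Front-door holds.
P(F|do(D)) = Σ_{S} P(S|D) Σ_{D'} P(F|S,D')P(D').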